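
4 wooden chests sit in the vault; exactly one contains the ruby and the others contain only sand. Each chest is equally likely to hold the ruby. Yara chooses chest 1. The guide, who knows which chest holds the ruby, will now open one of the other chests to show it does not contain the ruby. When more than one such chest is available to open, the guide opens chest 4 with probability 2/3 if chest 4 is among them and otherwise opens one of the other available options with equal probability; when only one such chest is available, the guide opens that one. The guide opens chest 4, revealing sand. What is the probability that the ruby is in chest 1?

1/3

Condition on the true location of the ruby.
If it is in any of chests 1, 2, and 3 (prior 1/4 each): chest 4 is available, opened with probability 2/3; weight (1/4)·(2/3) = 1/6 each.
If it is in chest 4 (prior 1/4): the guide opened chest 4, so this case is ruled out; weight (1/4)·0 = 0.
The weights sum to 1/2.
So P(the ruby in chest 1 | the guide opened chest 4) = (1/6) / (1/2) = 1/3.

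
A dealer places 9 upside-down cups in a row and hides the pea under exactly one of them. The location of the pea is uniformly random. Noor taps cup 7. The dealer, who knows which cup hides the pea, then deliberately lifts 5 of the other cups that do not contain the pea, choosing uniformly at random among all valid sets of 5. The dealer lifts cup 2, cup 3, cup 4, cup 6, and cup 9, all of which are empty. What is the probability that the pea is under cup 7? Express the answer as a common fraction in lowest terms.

1/9

Consider each possible location of the pea in turn.
If it is under any of cups 1, 5, and 8 (prior 1/9 each): the dealer has 21 equally likely choices, so probability 1/21; weight (1/9)·(1/21) = 1/189 each.
If it is under any of cups 2, 3, 4, 6, and 9 (prior 1/9 each): that cup was opened and seen not to hold the prize — ruled out; weight (1/9)·0 = 0 each.
If it is under cup 7 (prior 1/9): the dealer has 56 equally likely choices, so probability 1/56; weight (1/9)·(1/56) = 1/504.
The weights sum to 1/56.
So P(the pea under cup 7 | the dealer opened cup 2, cup 3, cup 4, cup 6, and cup 9) = (1/504) / (1/56) = 1/9.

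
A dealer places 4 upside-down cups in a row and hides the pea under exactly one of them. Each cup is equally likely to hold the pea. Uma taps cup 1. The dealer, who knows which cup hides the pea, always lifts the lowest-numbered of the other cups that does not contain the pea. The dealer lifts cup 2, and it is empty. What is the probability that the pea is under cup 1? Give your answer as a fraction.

Consider each possible location of the pea in turn.
If it is under any of cups 1, 3, and 4 (prior 1/4 each): cup 2 is the lowest-numbered option available, probability 1; weight (1/4)·1 = 1/4 each.
If it is under cup 2 (prior 1/4): the dealer opened cup 2, so this case is ruled out; weight (1/4)·0 = 0.
The weights sum to 3/4.
So P(the pea under cup 1 | the dealer opened cup 2) = (1/4) / (3/4) = 1/3.

1/3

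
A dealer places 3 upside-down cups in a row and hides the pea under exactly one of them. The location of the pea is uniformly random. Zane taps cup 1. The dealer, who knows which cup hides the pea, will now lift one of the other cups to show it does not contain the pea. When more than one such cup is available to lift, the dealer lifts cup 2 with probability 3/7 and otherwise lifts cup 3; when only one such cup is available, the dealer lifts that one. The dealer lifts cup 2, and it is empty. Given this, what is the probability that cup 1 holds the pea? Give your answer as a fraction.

Consider each possible location of the pea in turn.
If it is under cup 1 (prior 1/3): cup 2 is available, opened with probability 3/7; weight (1/3)·(3/7) = 1/7.
If it is under cup 2 (prior 1/3): the dealer opened cup 2, so this case is ruled out; weight (1/3)·0 = 0.
If it is under cup 3 (prior 1/3): only cup 2 is available, probability 1; weight (1/3)·1 = 1/3.
The weights sum to 10/21.
So P(the pea under cup 1 | the dealer opened cup 2) = (1/7) / (10/21) = 3/10.

3/10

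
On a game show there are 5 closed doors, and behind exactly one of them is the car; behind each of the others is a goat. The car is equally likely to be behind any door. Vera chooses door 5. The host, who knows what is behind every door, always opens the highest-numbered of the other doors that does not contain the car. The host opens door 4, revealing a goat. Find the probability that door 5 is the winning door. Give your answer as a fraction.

1/4

Apply Bayes' rule, conditioning on where the car actually is.
If it is behind any of doors 1, 2, 3, and 5 (prior 1/5 each): door 4 is the highest-numbered option available, probability 1; weight (1/5)·1 = 1/5 each.
If it is behind door 4 (prior 1/5): the host opened door 4, so this case is ruled out; weight (1/5)·0 = 0.
The weights sum to 4/5.
So P(the car behind door 5 | the host opened door 4) = (1/5) / (4/5) = 1/4.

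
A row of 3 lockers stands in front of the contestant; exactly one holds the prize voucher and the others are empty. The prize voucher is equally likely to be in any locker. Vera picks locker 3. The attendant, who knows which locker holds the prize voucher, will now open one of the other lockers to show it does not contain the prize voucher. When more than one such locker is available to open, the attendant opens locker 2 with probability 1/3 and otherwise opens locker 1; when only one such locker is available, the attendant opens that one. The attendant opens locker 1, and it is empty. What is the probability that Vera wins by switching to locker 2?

3/5

Apply Bayes' rule, conditioning on where the prize voucher actually is.
If it is in locker 1 (prior 1/3): the attendant opened locker 1, so this case is ruled out; weight (1/3)·0 = 0.
If it is in locker 2 (prior 1/3): only locker 1 is available, probability 1; weight (1/3)·1 = 1/3.
If it is in locker 3 (prior 1/3): locker 2 is available but not opened, probability 2/3; weight (1/3)·(2/3) = 2/9.
The weights sum to 5/9.
So P(the prize voucher in locker 2 | the attendant opened locker 1) = (1/3) / (5/9) = 3/5.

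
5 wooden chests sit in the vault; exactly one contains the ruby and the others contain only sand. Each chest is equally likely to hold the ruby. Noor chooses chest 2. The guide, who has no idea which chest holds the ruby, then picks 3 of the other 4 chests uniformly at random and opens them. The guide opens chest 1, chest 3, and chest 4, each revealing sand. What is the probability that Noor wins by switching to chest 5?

Because the guide chose which chests to open without knowing where the ruby is, the choice is independent of the prize location. Learning that none of the 3 opened chests holds the ruby simply rules out those 3 locations and leaves the remaining 2 chests still equally likely by symmetry.
So P(the ruby in chest 5) = 1/2.

1/2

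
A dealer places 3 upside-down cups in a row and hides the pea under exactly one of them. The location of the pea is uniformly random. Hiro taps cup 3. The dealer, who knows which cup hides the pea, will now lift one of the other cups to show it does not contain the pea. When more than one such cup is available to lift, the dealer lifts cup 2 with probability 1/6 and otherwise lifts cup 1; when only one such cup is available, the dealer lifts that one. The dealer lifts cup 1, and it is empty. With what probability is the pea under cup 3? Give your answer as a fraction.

5/11

Apply Bayes' rule, conditioning on where the pea actually is.
If it is under cup 1 (prior 1/3): the dealer opened cup 1, so this case is ruled out; weight (1/3)·0 = 0.
If it is under cup 2 (prior 1/3): only cup 1 is available, probability 1; weight (1/3)·1 = 1/3.
If it is under cup 3 (prior 1/3): cup 2 is available but not opened, probability 5/6; weight (1/3)·(5/6) = 5/18.
The weights sum to 11/18.
So P(the pea under cup 3 | the dealer opened cup 1) = (5/18) / (11/18) = 5/11.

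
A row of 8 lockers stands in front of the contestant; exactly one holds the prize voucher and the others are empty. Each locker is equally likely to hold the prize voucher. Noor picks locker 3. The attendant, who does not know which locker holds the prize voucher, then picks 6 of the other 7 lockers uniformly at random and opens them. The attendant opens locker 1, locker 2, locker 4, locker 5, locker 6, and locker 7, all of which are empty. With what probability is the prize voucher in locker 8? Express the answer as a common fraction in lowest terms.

Consider each possible location of the prize voucher in turn.
If it is in any of lockers 1, 2, 4, 5, 6, and 7 (prior 1/8 each): that locker was opened and seen not to hold the prize — ruled out; weight (1/8)·0 = 0 each.
If it is in either of lockers 3 and 8 (prior 1/8 each): the attendant picks exactly this set with probability 1/7 regardless, and none is the prize; weight (1/8)·(1/7) = 1/56 each.
The weights sum to 1/28.
So P(the prize voucher in locker 8 | the attendant opened locker 1, locker 2, locker 4, locker 5, locker 6, and locker 7) = (1/56) / (1/28) = 1/2.

1/2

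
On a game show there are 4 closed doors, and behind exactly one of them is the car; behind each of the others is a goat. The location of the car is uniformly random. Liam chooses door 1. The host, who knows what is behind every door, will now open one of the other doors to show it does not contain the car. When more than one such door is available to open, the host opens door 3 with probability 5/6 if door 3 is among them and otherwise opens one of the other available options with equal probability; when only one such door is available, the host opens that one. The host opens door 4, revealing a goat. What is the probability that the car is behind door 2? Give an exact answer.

Condition on the true location of the car.
If it is behind door 1 (prior 1/4): door 3 is available but not opened; door 4 gets probability (1 − 5/6)/2 = 1/12; weight (1/4)·(1/12) = 1/48.
If it is behind door 2 (prior 1/4): door 3 is available but not opened, probability 1/6; weight (1/4)·(1/6) = 1/24.
If it is behind door 3 (prior 1/4): door 3 holds the prize so is unavailable; the host chooses uniformly among the 2 others, probability 1/2; weight (1/4)·(1/2) = 1/8.
If it is behind door 4 (prior 1/4): the host opened door 4, so this case is ruled out; weight (1/4)·0 = 0.
The weights sum to 3/16.
So P(the car behind door 2 | the host opened door 4) = (1/24) / (3/16) = 2/9.

2/9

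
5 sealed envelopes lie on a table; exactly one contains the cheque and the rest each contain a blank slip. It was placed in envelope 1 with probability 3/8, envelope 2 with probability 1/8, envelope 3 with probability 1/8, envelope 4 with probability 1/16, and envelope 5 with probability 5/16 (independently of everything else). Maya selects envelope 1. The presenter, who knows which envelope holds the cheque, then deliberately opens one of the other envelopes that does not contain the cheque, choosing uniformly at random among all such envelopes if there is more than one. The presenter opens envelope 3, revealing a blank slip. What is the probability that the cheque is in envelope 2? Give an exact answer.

Condition on the true location of the cheque.
If it is in envelope 1 (prior 3/8): the presenter has 4 equally likely choices, so probability 1/4; weight (3/8)·(1/4) = 3/32.
If it is in envelope 2 (prior 1/8): the presenter has 3 equally likely choices, so probability 1/3; weight (1/8)·(1/3) = 1/24.
If it is in envelope 3 (prior 1/8): the presenter opened envelope 3, so this case is ruled out; weight (1/8)·0 = 0.
If it is in envelope 4 (prior 1/16): the presenter has 3 equally likely choices, so probability 1/3; weight (1/16)·(1/3) = 1/48.
If it is in envelope 5 (prior 5/16): the presenter has 3 equally likely choices, so probability 1/3; weight (5/16)·(1/3) = 5/48.
The weights sum to 25/96.
So P(the cheque in envelope 2 | the presenter opened envelope 3) = (1/24) / (25/96) = 4/25.

4/25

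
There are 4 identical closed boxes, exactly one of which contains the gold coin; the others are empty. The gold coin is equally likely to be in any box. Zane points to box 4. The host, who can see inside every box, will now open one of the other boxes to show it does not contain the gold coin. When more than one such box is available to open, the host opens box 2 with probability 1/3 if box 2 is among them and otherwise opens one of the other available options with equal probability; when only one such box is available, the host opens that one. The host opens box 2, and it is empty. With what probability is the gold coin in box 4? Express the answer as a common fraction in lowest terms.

1/3

Consider each possible location of the gold coin in turn.
If it is in any of boxes 1, 3, and 4 (prior 1/4 each): box 2 is available, opened with probability 1/3; weight (1/4)·(1/3) = 1/12 each.
If it is in box 2 (prior 1/4): the host opened box 2, so this case is ruled out; weight (1/4)·0 = 0.
The weights sum to 1/4.
So P(the gold coin in box 4 | the host opened box 2) = (1/12) / (1/4) = 1/3.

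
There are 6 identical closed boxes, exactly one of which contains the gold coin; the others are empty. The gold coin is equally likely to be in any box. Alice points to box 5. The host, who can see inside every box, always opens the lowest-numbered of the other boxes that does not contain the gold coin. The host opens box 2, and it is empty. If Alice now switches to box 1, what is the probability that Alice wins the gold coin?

1

Consider each possible location of the gold coin in turn.
If it is in box 1 (prior 1/6): box 2 is the lowest-numbered option available, probability 1; weight (1/6)·1 = 1/6.
If it is in box 2 (prior 1/6): the host opened box 2, so this case is ruled out; weight (1/6)·0 = 0.
If it is in any of boxes 3, 4, 5, and 6 (prior 1/6 each): the host would have opened box 1 instead, probability 0; weight (1/6)·0 = 0 each.
The weights sum to 1/6.
So P(the gold coin in box 1 | the host opened box 2) = (1/6) / (1/6) = 1.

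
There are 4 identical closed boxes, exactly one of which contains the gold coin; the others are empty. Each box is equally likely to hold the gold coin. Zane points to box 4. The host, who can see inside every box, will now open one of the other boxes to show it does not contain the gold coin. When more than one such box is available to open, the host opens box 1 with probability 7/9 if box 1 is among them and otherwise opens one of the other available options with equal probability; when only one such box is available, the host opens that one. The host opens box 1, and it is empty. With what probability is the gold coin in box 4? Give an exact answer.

1/3

Apply Bayes' rule, conditioning on where the gold coin actually is.
If it is in box 1 (prior 1/4): the host opened box 1, so this case is ruled out; weight (1/4)·0 = 0.
If it is in any of boxes 2, 3, and 4 (prior 1/4 each): box 1 is available, opened with probability 7/9; weight (1/4)·(7/9) = 7/36 each.
The weights sum to 7/12.
So P(the gold coin in box 4 | the host opened box 1) = (7/36) / (7/12) = 1/3.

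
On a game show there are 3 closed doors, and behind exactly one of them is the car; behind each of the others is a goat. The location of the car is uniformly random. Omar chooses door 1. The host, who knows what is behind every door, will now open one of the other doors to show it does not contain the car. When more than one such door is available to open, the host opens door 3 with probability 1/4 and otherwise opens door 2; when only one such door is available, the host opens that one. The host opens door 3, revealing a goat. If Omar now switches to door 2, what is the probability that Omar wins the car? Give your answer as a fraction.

4/5

Apply Bayes' rule, conditioning on where the car actually is.
If it is behind door 1 (prior 1/3): door 3 is available, opened with probability 1/4; weight (1/3)·(1/4) = 1/12.
If it is behind door 2 (prior 1/3): only door 3 is available, probability 1; weight (1/3)·1 = 1/3.
If it is behind door 3 (prior 1/3): the host opened door 3, so this case is ruled out; weight (1/3)·0 = 0.
The weights sum to 5/12.
So P(the car behind door 2 | the host opened door 3) = (1/3) / (5/12) = 4/5.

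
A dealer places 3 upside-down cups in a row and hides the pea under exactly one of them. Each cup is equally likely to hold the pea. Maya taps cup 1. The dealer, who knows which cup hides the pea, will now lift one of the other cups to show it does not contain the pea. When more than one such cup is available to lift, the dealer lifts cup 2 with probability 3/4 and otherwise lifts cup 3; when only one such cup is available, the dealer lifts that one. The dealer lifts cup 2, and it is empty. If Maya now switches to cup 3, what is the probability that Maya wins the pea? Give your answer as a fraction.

Consider each possible location of the pea in turn.
If it is under cup 1 (prior 1/3): cup 2 is available, opened with probability 3/4; weight (1/3)·(3/4) = 1/4.
If it is under cup 2 (prior 1/3): the dealer opened cup 2, so this case is ruled out; weight (1/3)·0 = 0.
If it is under cup 3 (prior 1/3): only cup 2 is available, probability 1; weight (1/3)·1 = 1/3.
The weights sum to 7/12.
So P(the pea under cup 3 | the dealer opened cup 2) = (1/3) / (7/12) = 4/7.

4/7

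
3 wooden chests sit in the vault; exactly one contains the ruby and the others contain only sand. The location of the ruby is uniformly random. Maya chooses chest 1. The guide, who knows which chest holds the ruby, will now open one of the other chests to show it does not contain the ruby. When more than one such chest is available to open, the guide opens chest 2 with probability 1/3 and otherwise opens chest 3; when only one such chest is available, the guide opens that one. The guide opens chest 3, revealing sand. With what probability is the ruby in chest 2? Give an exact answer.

Apply Bayes' rule, conditioning on where the ruby actually is.
If it is in chest 1 (prior 1/3): chest 2 is available but not opened, probability 2/3; weight (1/3)·(2/3) = 2/9.
If it is in chest 2 (prior 1/3): only chest 3 is available, probability 1; weight (1/3)·1 = 1/3.
If it is in chest 3 (prior 1/3): the guide opened chest 3, so this case is ruled out; weight (1/3)·0 = 0.
The weights sum to 5/9.
So P(the ruby in chest 2 | the guide opened chest 3) = (1/3) / (5/9) = 3/5.

3/5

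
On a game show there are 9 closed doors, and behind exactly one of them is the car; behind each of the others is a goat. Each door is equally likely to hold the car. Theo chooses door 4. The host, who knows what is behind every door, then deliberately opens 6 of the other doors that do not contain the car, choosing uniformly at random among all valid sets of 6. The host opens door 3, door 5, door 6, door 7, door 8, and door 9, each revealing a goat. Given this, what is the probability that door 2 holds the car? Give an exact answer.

4/9

Apply Bayes' rule, conditioning on where the car actually is.
If it is behind either of doors 1 and 2 (prior 1/9 each): the host has 7 equally likely choices, so probability 1/7; weight (1/9)·(1/7) = 1/63 each.
If it is behind any of doors 3, 5, 6, 7, 8, and 9 (prior 1/9 each): that door was opened and seen not to hold the prize — ruled out; weight (1/9)·0 = 0 each.
If it is behind door 4 (prior 1/9): the host has 28 equally likely choices, so probability 1/28; weight (1/9)·(1/28) = 1/252.
The weights sum to 1/28.
So P(the car behind door 2 | the host opened door 3, door 5, door 6, door 7, door 8, and door 9) = (1/63) / (1/28) = 4/9.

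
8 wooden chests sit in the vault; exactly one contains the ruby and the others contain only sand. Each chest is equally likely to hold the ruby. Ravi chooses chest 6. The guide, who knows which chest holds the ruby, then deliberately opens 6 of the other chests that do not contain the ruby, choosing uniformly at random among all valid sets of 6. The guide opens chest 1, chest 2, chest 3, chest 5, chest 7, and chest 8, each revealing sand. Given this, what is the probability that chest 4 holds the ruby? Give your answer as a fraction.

7/8

Apply Bayes' rule, conditioning on where the ruby actually is.
If it is in any of chests 1, 2, 3, 5, 7, and 8 (prior 1/8 each): that chest was opened and seen not to hold the prize — ruled out; weight (1/8)·0 = 0 each.
If it is in chest 4 (prior 1/8): the guide has no choice, probability 1; weight (1/8)·1 = 1/8.
If it is in chest 6 (prior 1/8): the guide has 7 equally likely choices, so probability 1/7; weight (1/8)·(1/7) = 1/56.
The weights sum to 1/7.
So P(the ruby in chest 4 | the guide opened chest 1, chest 2, chest 3, chest 5, chest 7, and chest 8) = (1/8) / (1/7) = 7/8.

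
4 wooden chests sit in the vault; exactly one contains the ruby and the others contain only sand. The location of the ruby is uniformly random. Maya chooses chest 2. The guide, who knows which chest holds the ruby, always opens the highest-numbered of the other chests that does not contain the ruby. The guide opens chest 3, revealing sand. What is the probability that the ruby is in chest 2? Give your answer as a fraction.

Consider each possible location of the ruby in turn.
If it is in either of chests 1 and 2 (prior 1/4 each): the guide would have opened chest 4 instead, probability 0; weight (1/4)·0 = 0 each.
If it is in chest 3 (prior 1/4): the guide opened chest 3, so this case is ruled out; weight (1/4)·0 = 0.
If it is in chest 4 (prior 1/4): chest 3 is the highest-numbered option available, probability 1; weight (1/4)·1 = 1/4.
The weights sum to 1/4.
So P(the ruby in chest 2 | the guide opened chest 3) = 0 / (1/4) = 0.

0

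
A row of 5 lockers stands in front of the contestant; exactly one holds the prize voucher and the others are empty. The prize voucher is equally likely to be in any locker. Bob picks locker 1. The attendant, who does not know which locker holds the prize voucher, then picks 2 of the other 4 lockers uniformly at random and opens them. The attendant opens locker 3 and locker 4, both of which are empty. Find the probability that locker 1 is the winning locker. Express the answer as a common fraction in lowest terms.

Because the attendant chose which lockers to open without knowing where the prize voucher is, the choice is independent of the prize location. Learning that none of the 2 opened lockers holds the prize voucher simply rules out those 2 locations and leaves the remaining 3 lockers still equally likely by symmetry.
So P(the prize voucher in locker 1) = 1/3.

1/3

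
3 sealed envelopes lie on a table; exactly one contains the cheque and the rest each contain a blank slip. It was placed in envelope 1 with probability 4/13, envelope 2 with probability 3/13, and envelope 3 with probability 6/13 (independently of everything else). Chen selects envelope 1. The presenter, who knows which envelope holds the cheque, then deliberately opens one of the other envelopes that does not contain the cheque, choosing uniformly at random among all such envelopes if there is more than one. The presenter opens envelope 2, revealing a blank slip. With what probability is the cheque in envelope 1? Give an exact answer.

Consider each possible location of the cheque in turn.
If it is in envelope 1 (prior 4/13): the presenter has 2 equally likely choices, so probability 1/2; weight (4/13)·(1/2) = 2/13.
If it is in envelope 2 (prior 3/13): the presenter opened envelope 2, so this case is ruled out; weight (3/13)·0 = 0.
If it is in envelope 3 (prior 6/13): the presenter has no choice, probability 1; weight (6/13)·1 = 6/13.
The weights sum to 8/13.
So P(the cheque in envelope 1 | the presenter opened envelope 2) = (2/13) / (8/13) = 1/4.

1/4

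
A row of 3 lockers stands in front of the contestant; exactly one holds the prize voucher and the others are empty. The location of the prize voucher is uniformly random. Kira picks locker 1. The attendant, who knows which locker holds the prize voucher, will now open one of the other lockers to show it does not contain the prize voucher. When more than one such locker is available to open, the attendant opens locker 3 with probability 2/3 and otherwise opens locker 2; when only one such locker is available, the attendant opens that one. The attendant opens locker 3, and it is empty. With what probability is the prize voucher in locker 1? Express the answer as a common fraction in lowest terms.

Apply Bayes' rule, conditioning on where the prize voucher actually is.
If it is in locker 1 (prior 1/3): locker 3 is available, opened with probability 2/3; weight (1/3)·(2/3) = 2/9.
If it is in locker 2 (prior 1/3): only locker 3 is available, probability 1; weight (1/3)·1 = 1/3.
If it is in locker 3 (prior 1/3): the attendant opened locker 3, so this case is ruled out; weight (1/3)·0 = 0.
The weights sum to 5/9.
So P(the prize voucher in locker 1 | the attendant opened locker 3) = (2/9) / (5/9) = 2/5.

2/5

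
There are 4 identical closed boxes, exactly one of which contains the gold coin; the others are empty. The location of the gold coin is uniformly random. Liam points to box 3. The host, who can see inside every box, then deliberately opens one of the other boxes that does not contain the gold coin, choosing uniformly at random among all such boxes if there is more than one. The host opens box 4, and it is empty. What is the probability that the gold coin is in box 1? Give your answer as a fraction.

Condition on the true location of the gold coin.
If it is in either of boxes 1 and 2 (prior 1/4 each): the host has 2 equally likely choices, so probability 1/2; weight (1/4)·(1/2) = 1/8 each.
If it is in box 3 (prior 1/4): the host has 3 equally likely choices, so probability 1/3; weight (1/4)·(1/3) = 1/12.
If it is in box 4 (prior 1/4): the host opened box 4, so this case is ruled out; weight (1/4)·0 = 0.
The weights sum to 1/3.
So P(the gold coin in box 1 | the host opened box 4) = (1/8) / (1/3) = 3/8.

3/8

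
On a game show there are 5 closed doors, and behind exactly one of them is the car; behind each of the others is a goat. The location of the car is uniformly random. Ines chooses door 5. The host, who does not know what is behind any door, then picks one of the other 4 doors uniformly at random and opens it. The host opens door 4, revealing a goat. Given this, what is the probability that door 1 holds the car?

1/4

Because the host chose which door to open without knowing where the car is, the choice is independent of the prize location. Learning that door 4 does not hold the car simply rules out that one location and leaves the remaining 4 doors still equally likely by symmetry.
So P(the car behind door 1) = 1/4.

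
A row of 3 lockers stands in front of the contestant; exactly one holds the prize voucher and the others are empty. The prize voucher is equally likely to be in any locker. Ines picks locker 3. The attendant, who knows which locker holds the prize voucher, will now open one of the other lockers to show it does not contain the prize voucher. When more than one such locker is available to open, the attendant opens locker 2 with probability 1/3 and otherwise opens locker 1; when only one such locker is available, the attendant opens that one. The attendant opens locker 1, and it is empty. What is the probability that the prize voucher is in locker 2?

Apply Bayes' rule, conditioning on where the prize voucher actually is.
If it is in locker 1 (prior 1/3): the attendant opened locker 1, so this case is ruled out; weight (1/3)·0 = 0.
If it is in locker 2 (prior 1/3): only locker 1 is available, probability 1; weight (1/3)·1 = 1/3.
If it is in locker 3 (prior 1/3): locker 2 is available but not opened, probability 2/3; weight (1/3)·(2/3) = 2/9.
The weights sum to 5/9.
So P(the prize voucher in locker 2 | the attendant opened locker 1) = (1/3) / (5/9) = 3/5.

3/5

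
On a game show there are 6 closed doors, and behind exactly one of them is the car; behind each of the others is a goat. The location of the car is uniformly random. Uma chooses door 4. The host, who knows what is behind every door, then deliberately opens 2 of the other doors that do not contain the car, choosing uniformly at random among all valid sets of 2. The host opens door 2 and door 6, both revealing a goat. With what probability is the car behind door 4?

1/6

Condition on the true location of the car.
If it is behind any of doors 1, 3, and 5 (prior 1/6 each): the host has 6 equally likely choices, so probability 1/6; weight (1/6)·(1/6) = 1/36 each.
If it is behind either of doors 2 and 6 (prior 1/6 each): that door was opened and seen not to hold the prize — ruled out; weight (1/6)·0 = 0 each.
If it is behind door 4 (prior 1/6): the host has 10 equally likely choices, so probability 1/10; weight (1/6)·(1/10) = 1/60.
The weights sum to 1/10.
So P(the car behind door 4 | the host opened door 2 and door 6) = (1/60) / (1/10) = 1/6.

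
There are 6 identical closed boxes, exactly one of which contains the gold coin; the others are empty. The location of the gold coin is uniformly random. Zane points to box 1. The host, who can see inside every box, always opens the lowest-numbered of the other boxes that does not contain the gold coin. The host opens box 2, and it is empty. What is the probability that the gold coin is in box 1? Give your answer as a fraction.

Consider each possible location of the gold coin in turn.
If it is in any of boxes 1, 3, 4, 5, and 6 (prior 1/6 each): box 2 is the lowest-numbered option available, probability 1; weight (1/6)·1 = 1/6 each.
If it is in box 2 (prior 1/6): the host opened box 2, so this case is ruled out; weight (1/6)·0 = 0.
The weights sum to 5/6.
So P(the gold coin in box 1 | the host opened box 2) = (1/6) / (5/6) = 1/5.

1/5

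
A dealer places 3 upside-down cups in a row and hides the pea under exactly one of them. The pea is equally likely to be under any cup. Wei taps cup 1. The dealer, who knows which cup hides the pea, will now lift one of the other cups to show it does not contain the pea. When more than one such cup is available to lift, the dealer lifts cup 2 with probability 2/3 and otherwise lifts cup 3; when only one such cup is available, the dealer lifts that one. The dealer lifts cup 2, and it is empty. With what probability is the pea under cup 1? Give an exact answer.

2/5

Condition on the true location of the pea.
If it is under cup 1 (prior 1/3): cup 2 is available, opened with probability 2/3; weight (1/3)·(2/3) = 2/9.
If it is under cup 2 (prior 1/3): the dealer opened cup 2, so this case is ruled out; weight (1/3)·0 = 0.
If it is under cup 3 (prior 1/3): only cup 2 is available, probability 1; weight (1/3)·1 = 1/3.
The weights sum to 5/9.
So P(the pea under cup 1 | the dealer opened cup 2) = (2/9) / (5/9) = 2/5.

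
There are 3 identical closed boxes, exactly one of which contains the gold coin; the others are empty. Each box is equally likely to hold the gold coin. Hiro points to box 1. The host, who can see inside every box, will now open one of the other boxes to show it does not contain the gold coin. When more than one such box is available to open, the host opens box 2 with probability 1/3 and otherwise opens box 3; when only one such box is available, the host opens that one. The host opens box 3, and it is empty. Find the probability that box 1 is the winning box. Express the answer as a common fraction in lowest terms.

Apply Bayes' rule, conditioning on where the gold coin actually is.
If it is in box 1 (prior 1/3): box 2 is available but not opened, probability 2/3; weight (1/3)·(2/3) = 2/9.
If it is in box 2 (prior 1/3): only box 3 is available, probability 1; weight (1/3)·1 = 1/3.
If it is in box 3 (prior 1/3): the host opened box 3, so this case is ruled out; weight (1/3)·0 = 0.
The weights sum to 5/9.
So P(the gold coin in box 1 | the host opened box 3) = (2/9) / (5/9) = 2/5.

2/5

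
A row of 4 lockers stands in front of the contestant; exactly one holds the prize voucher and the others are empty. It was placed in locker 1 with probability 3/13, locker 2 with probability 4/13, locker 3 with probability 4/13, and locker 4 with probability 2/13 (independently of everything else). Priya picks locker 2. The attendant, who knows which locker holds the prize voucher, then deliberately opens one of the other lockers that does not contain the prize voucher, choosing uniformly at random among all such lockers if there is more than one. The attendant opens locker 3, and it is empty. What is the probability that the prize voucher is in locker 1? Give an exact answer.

Consider each possible location of the prize voucher in turn.
If it is in locker 1 (prior 3/13): the attendant has 2 equally likely choices, so probability 1/2; weight (3/13)·(1/2) = 3/26.
If it is in locker 2 (prior 4/13): the attendant has 3 equally likely choices, so probability 1/3; weight (4/13)·(1/3) = 4/39.
If it is in locker 3 (prior 4/13): the attendant opened locker 3, so this case is ruled out; weight (4/13)·0 = 0.
If it is in locker 4 (prior 2/13): the attendant has 2 equally likely choices, so probability 1/2; weight (2/13)·(1/2) = 1/13.
The weights sum to 23/78.
So P(the prize voucher in locker 1 | the attendant opened locker 3) = (3/26) / (23/78) = 9/23.

9/23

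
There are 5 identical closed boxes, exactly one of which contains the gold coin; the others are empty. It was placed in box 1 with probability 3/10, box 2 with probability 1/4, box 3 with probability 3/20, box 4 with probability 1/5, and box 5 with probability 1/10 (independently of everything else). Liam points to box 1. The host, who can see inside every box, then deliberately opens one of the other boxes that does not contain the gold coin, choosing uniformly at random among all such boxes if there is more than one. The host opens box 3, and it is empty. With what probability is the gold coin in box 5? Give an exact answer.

Condition on the true location of the gold coin.
If it is in box 1 (prior 3/10): the host has 4 equally likely choices, so probability 1/4; weight (3/10)·(1/4) = 3/40.
If it is in box 2 (prior 1/4): the host has 3 equally likely choices, so probability 1/3; weight (1/4)·(1/3) = 1/12.
If it is in box 3 (prior 3/20): the host opened box 3, so this case is ruled out; weight (3/20)·0 = 0.
If it is in box 4 (prior 1/5): the host has 3 equally likely choices, so probability 1/3; weight (1/5)·(1/3) = 1/15.
If it is in box 5 (prior 1/10): the host has 3 equally likely choices, so probability 1/3; weight (1/10)·(1/3) = 1/30.
The weights sum to 31/120.
So P(the gold coin in box 5 | the host opened box 3) = (1/30) / (31/120) = 4/31.

4/31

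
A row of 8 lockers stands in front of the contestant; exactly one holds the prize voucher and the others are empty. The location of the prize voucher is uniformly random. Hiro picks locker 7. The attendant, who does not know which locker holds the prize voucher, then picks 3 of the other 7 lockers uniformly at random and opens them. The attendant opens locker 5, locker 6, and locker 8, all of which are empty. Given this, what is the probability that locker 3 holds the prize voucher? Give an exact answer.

1/5

Apply Bayes' rule, conditioning on where the prize voucher actually is.
If it is in any of lockers 1, 2, 3, 4, and 7 (prior 1/8 each): the attendant picks exactly this set with probability 1/35 regardless, and none is the prize; weight (1/8)·(1/35) = 1/280 each.
If it is in any of lockers 5, 6, and 8 (prior 1/8 each): that locker was opened and seen not to hold the prize — ruled out; weight (1/8)·0 = 0 each.
The weights sum to 1/56.
So P(the prize voucher in locker 3 | the attendant opened locker 5, locker 6, and locker 8) = (1/280) / (1/56) = 1/5.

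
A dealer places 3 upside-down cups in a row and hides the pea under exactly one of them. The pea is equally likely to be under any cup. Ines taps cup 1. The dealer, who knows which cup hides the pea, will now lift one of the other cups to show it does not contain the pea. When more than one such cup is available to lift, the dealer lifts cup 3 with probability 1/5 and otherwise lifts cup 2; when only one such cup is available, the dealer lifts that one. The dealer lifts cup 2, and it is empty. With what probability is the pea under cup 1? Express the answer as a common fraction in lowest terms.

4/9

Apply Bayes' rule, conditioning on where the pea actually is.
If it is under cup 1 (prior 1/3): cup 3 is available but not opened, probability 4/5; weight (1/3)·(4/5) = 4/15.
If it is under cup 2 (prior 1/3): the dealer opened cup 2, so this case is ruled out; weight (1/3)·0 = 0.
If it is under cup 3 (prior 1/3): only cup 2 is available, probability 1; weight (1/3)·1 = 1/3.
The weights sum to 3/5.
So P(the pea under cup 1 | the dealer opened cup 2) = (4/15) / (3/5) = 4/9.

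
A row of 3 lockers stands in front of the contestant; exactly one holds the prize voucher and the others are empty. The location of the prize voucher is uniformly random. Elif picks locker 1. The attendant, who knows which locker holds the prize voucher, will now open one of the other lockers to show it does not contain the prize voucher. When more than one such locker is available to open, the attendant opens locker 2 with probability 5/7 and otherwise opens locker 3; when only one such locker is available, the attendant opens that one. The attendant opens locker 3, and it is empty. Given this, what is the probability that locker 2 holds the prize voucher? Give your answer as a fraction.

7/9

Apply Bayes' rule, conditioning on where the prize voucher actually is.
If it is in locker 1 (prior 1/3): locker 2 is available but not opened, probability 2/7; weight (1/3)·(2/7) = 2/21.
If it is in locker 2 (prior 1/3): only locker 3 is available, probability 1; weight (1/3)·1 = 1/3.
If it is in locker 3 (prior 1/3): the attendant opened locker 3, so this case is ruled out; weight (1/3)·0 = 0.
The weights sum to 3/7.
So P(the prize voucher in locker 2 | the attendant opened locker 3) = (1/3) / (3/7) = 7/9.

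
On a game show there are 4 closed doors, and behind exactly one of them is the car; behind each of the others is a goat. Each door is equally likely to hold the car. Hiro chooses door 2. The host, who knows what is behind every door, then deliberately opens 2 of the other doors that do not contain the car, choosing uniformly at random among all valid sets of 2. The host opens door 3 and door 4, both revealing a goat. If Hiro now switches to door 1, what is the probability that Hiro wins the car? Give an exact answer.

3/4

Consider each possible location of the car in turn.
If it is behind door 1 (prior 1/4): the host has no choice, probability 1; weight (1/4)·1 = 1/4.
If it is behind door 2 (prior 1/4): the host has 3 equally likely choices, so probability 1/3; weight (1/4)·(1/3) = 1/12.
If it is behind either of doors 3 and 4 (prior 1/4 each): that door was opened and seen not to hold the prize — ruled out; weight (1/4)·0 = 0 each.
The weights sum to 1/3.
So P(the car behind door 1 | the host opened door 3 and door 4) = (1/4) / (1/3) = 3/4.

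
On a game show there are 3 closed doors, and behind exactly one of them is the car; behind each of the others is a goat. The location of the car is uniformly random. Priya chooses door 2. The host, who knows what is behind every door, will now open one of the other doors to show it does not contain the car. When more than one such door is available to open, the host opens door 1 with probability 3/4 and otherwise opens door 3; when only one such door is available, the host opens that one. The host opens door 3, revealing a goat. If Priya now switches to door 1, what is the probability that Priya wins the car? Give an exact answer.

Consider each possible location of the car in turn.
If it is behind door 1 (prior 1/3): only door 3 is available, probability 1; weight (1/3)·1 = 1/3.
If it is behind door 2 (prior 1/3): door 1 is available but not opened, probability 1/4; weight (1/3)·(1/4) = 1/12.
If it is behind door 3 (prior 1/3): the host opened door 3, so this case is ruled out; weight (1/3)·0 = 0.
The weights sum to 5/12.
So P(the car behind door 1 | the host opened door 3) = (1/3) / (5/12) = 4/5.

4/5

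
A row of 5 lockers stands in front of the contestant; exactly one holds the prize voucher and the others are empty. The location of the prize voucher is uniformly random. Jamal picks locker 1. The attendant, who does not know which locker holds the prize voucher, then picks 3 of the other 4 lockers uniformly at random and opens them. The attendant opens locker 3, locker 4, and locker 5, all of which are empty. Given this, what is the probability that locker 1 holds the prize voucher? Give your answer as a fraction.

Consider each possible location of the prize voucher in turn.
If it is in either of lockers 1 and 2 (prior 1/5 each): the attendant picks exactly this set with probability 1/4 regardless, and none is the prize; weight (1/5)·(1/4) = 1/20 each.
If it is in any of lockers 3, 4, and 5 (prior 1/5 each): that locker was opened and seen not to hold the prize — ruled out; weight (1/5)·0 = 0 each.
The weights sum to 1/10.
So P(the prize voucher in locker 1 | the attendant opened locker 3, locker 4, and locker 5) = (1/20) / (1/10) = 1/2.

1/2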